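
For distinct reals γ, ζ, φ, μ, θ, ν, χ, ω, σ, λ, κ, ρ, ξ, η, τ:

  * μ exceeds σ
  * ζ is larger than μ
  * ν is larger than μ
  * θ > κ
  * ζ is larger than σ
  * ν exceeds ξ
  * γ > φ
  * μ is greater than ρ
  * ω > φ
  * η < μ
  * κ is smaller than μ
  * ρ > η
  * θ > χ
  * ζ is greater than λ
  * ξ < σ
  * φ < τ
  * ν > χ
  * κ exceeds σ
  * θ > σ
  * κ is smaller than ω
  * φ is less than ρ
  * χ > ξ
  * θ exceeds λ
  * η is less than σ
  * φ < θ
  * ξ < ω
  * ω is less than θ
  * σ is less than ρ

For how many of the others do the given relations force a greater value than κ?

The elements the relations force above κ are ω, μ, ζ, θ, ν — no chain reaches any other.
That is 5.

5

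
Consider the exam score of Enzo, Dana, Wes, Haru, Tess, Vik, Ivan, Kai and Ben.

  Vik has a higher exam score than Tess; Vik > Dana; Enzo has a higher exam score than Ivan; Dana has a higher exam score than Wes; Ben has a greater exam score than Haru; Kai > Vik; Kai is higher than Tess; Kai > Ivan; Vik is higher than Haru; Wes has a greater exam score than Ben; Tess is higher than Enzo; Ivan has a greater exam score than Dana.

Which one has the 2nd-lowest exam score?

Chaining the given pairs: Haru < Ben < Wes < Dana < Ivan < Enzo < Tess < Vik < Kai.
The 2nd smallest is Ben.

Ben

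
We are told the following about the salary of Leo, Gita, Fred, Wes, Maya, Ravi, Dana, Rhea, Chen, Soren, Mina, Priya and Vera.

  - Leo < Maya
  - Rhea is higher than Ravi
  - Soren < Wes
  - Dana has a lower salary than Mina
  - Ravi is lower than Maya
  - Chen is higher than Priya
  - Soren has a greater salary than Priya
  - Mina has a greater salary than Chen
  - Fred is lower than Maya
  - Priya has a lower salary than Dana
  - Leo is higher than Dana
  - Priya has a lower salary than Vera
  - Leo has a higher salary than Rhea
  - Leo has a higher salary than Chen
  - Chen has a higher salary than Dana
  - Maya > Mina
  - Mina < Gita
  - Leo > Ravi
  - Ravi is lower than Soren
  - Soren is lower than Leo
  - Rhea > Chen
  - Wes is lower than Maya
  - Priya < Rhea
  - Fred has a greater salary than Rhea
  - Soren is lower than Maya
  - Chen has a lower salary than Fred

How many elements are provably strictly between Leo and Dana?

The relations place Dana below Leo. An element lies strictly between them when it is forced above Dana and also forced below Leo.
Above Dana: {Chen, Rhea, Mina, Gita, Fred, Maya}. Below Leo: {Ravi, Priya, Soren, Chen, Rhea}.
Intersection: {Chen, Rhea} — 2.

2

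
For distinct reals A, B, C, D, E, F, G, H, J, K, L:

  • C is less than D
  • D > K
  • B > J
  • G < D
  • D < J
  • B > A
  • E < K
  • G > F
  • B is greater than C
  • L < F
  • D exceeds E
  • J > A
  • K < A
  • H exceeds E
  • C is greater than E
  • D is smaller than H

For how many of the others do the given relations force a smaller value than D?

The elements the relations force below D are L, E, F, C, K, G — no chain reaches any other.
That is 6.

6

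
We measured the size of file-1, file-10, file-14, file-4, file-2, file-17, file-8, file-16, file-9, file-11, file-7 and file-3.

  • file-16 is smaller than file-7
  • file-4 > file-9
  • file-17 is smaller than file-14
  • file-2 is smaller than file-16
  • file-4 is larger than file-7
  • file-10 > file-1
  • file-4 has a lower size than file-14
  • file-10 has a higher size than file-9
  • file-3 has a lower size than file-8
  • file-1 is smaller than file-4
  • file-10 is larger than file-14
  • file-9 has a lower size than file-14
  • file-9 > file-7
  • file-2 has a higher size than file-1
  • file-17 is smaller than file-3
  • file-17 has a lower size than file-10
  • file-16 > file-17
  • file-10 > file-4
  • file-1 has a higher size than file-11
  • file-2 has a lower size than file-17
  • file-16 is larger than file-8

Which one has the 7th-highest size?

file-8

Chaining the given pairs: file-11 < file-1 < file-2 < file-17 < file-3 < file-8 < file-16 < file-7 < file-9 < file-4 < file-14 < file-10.
Counting 7 from the largest end gives file-8.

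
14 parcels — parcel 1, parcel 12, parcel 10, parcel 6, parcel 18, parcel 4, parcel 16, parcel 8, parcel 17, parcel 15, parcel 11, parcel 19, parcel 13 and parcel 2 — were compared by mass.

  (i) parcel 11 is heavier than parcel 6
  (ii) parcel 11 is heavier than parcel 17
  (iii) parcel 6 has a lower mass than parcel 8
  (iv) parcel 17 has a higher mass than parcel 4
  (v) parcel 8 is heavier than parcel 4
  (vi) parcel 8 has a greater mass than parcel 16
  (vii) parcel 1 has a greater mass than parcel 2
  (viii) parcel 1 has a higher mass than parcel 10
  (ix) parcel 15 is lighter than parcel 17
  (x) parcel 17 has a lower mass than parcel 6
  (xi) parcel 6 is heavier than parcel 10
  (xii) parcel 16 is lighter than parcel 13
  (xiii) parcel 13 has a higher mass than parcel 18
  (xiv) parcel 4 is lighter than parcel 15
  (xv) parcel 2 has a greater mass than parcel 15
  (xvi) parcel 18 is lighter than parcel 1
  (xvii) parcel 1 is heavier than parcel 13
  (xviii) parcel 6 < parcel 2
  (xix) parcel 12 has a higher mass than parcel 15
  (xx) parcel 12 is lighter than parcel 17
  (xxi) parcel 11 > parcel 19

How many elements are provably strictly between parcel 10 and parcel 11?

1

The relations place parcel 10 below parcel 11. An element lies strictly between them when it is forced above parcel 10 and also forced below parcel 11.
Above parcel 10: {parcel 6, parcel 8, parcel 2, parcel 1}. Below parcel 11: {parcel 4, parcel 15, parcel 12, parcel 17, parcel 19, parcel 6}.
Intersection: {parcel 6} — 1.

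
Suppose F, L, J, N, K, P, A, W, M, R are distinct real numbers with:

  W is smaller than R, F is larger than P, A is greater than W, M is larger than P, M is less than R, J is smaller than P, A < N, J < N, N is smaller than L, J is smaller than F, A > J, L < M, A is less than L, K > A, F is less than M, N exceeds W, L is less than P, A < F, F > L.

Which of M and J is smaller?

J

Link the given pairs in sequence: J < A; A < N; N < L; L < P; P < F; F < M.
Chaining these gives J < A < N < L < P < F < M.
So J < M; J is the smaller of the two.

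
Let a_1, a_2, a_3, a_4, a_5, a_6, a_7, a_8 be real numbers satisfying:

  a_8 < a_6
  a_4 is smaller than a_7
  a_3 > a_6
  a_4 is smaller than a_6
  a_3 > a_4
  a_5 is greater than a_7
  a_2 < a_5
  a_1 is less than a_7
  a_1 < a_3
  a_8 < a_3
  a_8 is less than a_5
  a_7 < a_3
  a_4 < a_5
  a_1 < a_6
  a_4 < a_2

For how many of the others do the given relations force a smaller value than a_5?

5

The elements the relations force below a_5 are a_4, a_8, a_1, a_2, a_7 — no chain reaches any other.
That is 5.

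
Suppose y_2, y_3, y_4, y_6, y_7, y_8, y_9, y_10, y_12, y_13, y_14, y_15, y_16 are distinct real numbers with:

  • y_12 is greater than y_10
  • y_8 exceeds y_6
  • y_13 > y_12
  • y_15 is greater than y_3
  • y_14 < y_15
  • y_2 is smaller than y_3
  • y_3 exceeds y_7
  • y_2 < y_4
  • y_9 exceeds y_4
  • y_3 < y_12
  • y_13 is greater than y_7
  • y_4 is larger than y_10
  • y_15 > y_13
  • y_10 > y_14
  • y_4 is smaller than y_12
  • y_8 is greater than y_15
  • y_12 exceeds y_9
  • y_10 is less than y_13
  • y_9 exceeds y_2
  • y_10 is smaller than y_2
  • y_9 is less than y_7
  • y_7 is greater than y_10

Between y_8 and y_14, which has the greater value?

y_14 < y_10 and y_10 < y_2 give y_14 < y_2.
With y_2 < y_4: y_14 < y_10 < y_2 < y_4.
With y_4 < y_9: y_14 < y_10 < y_2 < y_4 < y_9.
With y_9 < y_7: y_14 < y_10 < y_2 < y_4 < y_9 < y_7.
With y_7 < y_3: y_14 < y_10 < y_2 < y_4 < y_9 < y_7 < y_3.
With y_3 < y_12: y_14 < y_10 < y_2 < y_4 < y_9 < y_7 < y_3 < y_12.
Then y_12 < y_13 extends the chain to y_13.
Then y_13 < y_15 extends the chain to y_15.
Then y_15 < y_8 extends the chain to y_8.
So y_14 < y_8; y_8 is the larger of the two.

y_8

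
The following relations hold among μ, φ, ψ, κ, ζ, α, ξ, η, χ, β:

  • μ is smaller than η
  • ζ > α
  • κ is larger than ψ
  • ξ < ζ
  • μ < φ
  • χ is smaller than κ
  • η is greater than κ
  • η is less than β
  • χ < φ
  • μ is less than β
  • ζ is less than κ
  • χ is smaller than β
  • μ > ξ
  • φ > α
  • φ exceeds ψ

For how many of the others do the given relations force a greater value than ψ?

The elements the relations force above ψ are φ, κ, η, β — no chain reaches any other.
That is 4.

4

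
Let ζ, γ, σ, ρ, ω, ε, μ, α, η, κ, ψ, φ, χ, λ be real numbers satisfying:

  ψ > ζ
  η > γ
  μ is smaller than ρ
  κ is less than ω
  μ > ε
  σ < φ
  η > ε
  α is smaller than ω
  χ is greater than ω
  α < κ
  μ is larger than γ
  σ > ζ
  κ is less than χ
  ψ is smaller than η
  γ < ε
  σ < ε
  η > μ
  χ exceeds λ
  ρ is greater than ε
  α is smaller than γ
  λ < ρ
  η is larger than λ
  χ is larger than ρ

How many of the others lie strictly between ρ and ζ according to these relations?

3

The relations place ζ below ρ. An element lies strictly between them when it is forced above ζ and also forced below ρ.
Above ζ: {σ, ε, ψ, μ, η, φ, χ}. Below ρ: {α, σ, γ, ε, λ, μ}.
Intersection: {σ, ε, μ} — 3.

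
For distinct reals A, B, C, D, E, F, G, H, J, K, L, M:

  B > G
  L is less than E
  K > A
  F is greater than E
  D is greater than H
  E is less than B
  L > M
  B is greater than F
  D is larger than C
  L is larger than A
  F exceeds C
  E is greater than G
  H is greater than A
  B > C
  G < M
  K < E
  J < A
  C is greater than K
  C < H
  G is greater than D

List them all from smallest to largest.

J < A < K < C < H < D < G < M < L < E < F < B

Each adjacent pair is fixed by a given relation: J < A; A < K; K < C; C < H; H < D; D < G; G < M; M < L; L < E; E < F; F < B. Chaining them end to end gives the full order.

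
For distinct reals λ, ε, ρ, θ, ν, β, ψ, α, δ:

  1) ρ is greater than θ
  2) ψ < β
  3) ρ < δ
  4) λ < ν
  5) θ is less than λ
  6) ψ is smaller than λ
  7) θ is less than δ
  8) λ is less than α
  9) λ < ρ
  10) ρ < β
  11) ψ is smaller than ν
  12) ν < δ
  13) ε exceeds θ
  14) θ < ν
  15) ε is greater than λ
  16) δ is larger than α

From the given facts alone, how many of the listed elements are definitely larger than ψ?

7

Directly above ψ: λ, ν, β.
One step further: ε, ρ, α, δ (7 so far).
Nothing else is reachable above ψ; 7 in all.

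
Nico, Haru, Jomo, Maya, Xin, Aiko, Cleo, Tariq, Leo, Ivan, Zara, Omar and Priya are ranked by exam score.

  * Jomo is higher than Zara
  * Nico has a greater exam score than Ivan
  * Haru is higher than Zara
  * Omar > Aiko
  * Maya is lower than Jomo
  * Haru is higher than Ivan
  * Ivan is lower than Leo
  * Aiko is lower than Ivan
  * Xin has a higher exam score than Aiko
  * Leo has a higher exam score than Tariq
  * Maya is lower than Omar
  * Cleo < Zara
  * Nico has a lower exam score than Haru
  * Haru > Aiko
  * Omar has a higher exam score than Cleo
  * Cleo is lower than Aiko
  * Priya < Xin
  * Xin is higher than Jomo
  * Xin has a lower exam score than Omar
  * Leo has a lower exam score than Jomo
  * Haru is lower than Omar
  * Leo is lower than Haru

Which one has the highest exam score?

Cleo is not greatest since Cleo < Zara; Tariq is not greatest since Tariq < Leo; Zara is not greatest since Zara < Jomo; Aiko is not greatest since Aiko < Ivan; Ivan is not greatest since Ivan < Haru; Leo is not greatest since Leo < Haru; Nico is not greatest since Nico < Haru; Maya is not greatest since Maya < Omar; Jomo is not greatest since Jomo < Xin; Haru is not greatest since Haru < Omar; Priya is not greatest since Priya < Xin; Xin is not greatest since Xin < Omar.
Only Omar has nothing above it, so Omar is the highest exam score.

Omar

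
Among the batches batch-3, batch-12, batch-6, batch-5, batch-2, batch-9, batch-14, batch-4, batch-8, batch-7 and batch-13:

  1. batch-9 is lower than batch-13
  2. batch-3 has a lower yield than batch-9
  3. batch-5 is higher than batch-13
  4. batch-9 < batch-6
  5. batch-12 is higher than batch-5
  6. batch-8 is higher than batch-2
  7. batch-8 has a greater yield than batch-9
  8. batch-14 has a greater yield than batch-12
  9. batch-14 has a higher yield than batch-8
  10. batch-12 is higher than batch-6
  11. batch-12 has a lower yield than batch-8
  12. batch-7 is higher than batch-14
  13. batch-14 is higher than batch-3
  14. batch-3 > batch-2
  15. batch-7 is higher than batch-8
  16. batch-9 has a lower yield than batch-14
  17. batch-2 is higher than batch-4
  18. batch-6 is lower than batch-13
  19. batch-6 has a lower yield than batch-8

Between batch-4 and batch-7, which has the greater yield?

Link the given pairs in sequence: batch-4 < batch-2; batch-2 < batch-3; batch-3 < batch-9; batch-9 < batch-6; batch-6 < batch-13; batch-13 < batch-5; batch-5 < batch-12; batch-12 < batch-8; batch-8 < batch-14; batch-14 < batch-7.
Together: batch-4 < batch-2 < batch-3 < batch-9 < batch-6 < batch-13 < batch-5 < batch-12 < batch-8 < batch-14 < batch-7.
So batch-4 < batch-7; batch-7 is the higher of the two.

batch-7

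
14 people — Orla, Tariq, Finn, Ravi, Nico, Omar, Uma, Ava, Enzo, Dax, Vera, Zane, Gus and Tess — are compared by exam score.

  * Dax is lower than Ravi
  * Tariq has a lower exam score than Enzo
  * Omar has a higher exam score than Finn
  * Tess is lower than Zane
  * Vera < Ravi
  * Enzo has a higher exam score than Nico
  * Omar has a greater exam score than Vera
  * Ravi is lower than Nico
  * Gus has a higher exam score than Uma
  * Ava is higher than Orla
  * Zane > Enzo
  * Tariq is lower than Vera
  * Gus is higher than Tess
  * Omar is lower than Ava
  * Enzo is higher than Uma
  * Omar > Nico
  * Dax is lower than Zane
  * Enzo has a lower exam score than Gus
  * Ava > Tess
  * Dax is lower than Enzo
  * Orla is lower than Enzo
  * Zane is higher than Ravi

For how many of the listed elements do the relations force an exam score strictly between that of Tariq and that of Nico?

2

The relations place Tariq below Nico. An element lies strictly between them when it is forced above Tariq and also forced below Nico.
Above Tariq: {Vera, Ravi, Enzo, Gus, Omar, Ava, Zane}. Below Nico: {Vera, Dax, Ravi}.
Intersection: {Vera, Ravi} — 2.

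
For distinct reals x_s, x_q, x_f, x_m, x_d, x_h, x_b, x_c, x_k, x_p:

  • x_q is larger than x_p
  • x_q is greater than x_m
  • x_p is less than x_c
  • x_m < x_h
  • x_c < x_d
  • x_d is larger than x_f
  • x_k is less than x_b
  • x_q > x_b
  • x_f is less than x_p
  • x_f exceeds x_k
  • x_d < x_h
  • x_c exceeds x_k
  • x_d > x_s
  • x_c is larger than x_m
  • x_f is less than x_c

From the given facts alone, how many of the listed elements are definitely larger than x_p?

4

Directly above x_p: x_c, x_q.
One step further: x_d (3 so far).
One step further: x_h (4 so far).
No other element is forced above x_p by the given relations, so the count is 4.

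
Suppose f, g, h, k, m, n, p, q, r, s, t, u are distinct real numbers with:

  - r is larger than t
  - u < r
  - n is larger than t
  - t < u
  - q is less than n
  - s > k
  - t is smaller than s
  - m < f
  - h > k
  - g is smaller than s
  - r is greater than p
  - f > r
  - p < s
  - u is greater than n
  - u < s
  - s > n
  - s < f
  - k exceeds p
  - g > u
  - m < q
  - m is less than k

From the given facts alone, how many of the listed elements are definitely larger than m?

9

Directly above m: q, k, f.
One step further: n, s, h (6 so far).
One step further: u (7 so far).
One step further: g, r (9 so far).
Nothing else is reachable above m; 9 in all.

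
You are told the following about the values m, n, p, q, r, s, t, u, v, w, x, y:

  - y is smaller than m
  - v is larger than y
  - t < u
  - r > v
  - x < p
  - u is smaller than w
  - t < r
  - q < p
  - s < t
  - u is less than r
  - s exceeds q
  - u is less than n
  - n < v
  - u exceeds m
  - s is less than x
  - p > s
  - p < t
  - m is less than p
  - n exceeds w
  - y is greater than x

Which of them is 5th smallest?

Chaining the given pairs: q < s < x < y < m < p < t < u < w < n < v < r.
Counting 5 from the smallest end gives m.

m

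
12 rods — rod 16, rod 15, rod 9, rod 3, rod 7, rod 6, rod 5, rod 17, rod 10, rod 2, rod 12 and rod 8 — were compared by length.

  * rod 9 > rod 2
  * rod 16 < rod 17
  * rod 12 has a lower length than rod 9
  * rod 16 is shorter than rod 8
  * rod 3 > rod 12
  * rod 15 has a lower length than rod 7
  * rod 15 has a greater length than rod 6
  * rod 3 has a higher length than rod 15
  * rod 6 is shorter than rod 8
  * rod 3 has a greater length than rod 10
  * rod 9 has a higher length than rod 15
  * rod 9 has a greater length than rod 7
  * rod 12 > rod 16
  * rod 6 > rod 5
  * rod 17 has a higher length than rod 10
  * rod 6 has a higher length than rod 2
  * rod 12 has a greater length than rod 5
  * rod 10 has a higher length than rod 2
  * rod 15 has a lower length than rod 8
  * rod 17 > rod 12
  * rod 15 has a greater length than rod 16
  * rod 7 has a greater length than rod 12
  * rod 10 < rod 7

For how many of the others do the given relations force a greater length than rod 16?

7

The elements the relations force above rod 16 are rod 15, rod 12, rod 7, rod 3, rod 17, rod 9, rod 8 — no chain reaches any other.
That is 7.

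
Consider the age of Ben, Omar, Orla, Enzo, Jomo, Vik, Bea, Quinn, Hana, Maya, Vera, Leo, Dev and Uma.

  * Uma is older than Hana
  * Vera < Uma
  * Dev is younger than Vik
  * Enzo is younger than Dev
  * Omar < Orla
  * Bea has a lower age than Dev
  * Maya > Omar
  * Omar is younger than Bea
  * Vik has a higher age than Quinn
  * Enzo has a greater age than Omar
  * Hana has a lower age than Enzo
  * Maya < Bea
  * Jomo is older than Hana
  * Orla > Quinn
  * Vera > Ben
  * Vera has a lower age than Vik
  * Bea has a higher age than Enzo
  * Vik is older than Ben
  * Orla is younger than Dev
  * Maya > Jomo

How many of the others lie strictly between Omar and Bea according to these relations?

2

The relations place Omar below Bea. An element lies strictly between them when it is forced above Omar and also forced below Bea.
Above Omar: {Maya, Enzo, Orla, Dev, Vik}. Below Bea: {Hana, Jomo, Maya, Enzo}.
Intersection: {Maya, Enzo} — 2.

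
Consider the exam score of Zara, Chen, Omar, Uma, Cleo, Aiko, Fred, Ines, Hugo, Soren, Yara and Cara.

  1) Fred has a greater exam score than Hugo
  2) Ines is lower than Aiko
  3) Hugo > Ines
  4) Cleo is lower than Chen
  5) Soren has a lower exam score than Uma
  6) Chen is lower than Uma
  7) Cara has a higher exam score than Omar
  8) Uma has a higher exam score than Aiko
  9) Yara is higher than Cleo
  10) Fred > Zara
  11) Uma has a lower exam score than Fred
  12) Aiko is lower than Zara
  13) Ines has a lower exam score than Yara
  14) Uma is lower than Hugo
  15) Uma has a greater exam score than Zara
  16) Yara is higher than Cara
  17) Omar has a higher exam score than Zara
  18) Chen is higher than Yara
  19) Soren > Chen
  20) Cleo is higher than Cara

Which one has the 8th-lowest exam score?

The consecutive relations fix a unique order: Ines < Aiko < Zara < Omar < Cara < Cleo < Yara < Chen < Soren < Uma < Hugo < Fred.
The 8th smallest is Chen.

Chen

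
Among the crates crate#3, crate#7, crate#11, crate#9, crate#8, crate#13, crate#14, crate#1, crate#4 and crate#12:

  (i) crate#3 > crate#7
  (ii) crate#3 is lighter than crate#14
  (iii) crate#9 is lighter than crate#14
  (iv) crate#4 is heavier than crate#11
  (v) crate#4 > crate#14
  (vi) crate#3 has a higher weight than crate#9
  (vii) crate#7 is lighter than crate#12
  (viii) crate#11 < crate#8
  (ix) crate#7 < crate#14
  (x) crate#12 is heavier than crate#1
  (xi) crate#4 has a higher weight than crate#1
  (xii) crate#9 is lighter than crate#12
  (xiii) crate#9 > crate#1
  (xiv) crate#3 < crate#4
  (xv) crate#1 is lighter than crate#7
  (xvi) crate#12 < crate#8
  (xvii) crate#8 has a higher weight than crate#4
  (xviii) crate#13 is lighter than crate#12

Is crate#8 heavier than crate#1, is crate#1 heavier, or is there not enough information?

crate#8

Link the given pairs in sequence: crate#1 < crate#7; crate#7 < crate#3; crate#3 < crate#4; crate#4 < crate#8.
Together: crate#1 < crate#7 < crate#3 < crate#4 < crate#8.
So crate#8 is heavier.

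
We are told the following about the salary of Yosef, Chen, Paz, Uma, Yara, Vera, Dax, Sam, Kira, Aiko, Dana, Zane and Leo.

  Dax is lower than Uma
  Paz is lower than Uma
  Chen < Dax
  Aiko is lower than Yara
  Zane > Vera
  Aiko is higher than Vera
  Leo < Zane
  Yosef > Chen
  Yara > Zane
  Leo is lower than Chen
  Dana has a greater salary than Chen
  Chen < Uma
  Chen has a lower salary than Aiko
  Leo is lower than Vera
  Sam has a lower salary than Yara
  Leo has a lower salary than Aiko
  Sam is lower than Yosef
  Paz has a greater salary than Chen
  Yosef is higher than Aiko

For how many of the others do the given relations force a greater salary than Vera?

The elements the relations force above Vera are Zane, Aiko, Yara, Yosef — no chain reaches any other.
That is 4.

4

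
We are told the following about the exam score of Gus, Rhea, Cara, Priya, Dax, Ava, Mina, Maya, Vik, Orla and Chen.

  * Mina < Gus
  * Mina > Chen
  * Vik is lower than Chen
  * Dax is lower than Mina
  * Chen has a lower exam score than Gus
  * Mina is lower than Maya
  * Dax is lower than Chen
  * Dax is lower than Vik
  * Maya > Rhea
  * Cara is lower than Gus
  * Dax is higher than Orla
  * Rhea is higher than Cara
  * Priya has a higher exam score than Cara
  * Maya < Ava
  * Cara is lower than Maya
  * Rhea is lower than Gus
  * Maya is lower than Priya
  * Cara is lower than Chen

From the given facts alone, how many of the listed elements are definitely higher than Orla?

8

From Orla the given relations immediately reach Dax.
From those, Vik, Chen, Mina — 4 in total.
From those, Maya, Gus — 6 in total.
From those, Ava, Priya — 8 in total.
Nothing else is reachable above Orla; 8 in all.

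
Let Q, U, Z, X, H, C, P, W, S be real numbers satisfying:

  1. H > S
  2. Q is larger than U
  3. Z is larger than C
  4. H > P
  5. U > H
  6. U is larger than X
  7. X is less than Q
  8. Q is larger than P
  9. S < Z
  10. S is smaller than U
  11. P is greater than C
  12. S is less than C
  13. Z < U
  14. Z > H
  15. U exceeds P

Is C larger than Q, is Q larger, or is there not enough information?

Q

Link the given pairs in sequence: C < P; P < H; H < Z; Z < U; U < Q.
Chaining these gives C < P < H < Z < U < Q.
So Q is larger.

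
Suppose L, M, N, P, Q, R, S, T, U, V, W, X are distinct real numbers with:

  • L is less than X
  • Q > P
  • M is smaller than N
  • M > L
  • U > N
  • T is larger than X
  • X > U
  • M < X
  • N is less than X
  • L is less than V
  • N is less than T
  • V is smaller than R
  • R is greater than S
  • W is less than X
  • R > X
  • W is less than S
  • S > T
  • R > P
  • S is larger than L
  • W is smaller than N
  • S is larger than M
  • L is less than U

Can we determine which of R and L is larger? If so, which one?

L < M < N < U < X < T < S < R, by transitivity through M, N, U, X, T, S.
So R is larger.

R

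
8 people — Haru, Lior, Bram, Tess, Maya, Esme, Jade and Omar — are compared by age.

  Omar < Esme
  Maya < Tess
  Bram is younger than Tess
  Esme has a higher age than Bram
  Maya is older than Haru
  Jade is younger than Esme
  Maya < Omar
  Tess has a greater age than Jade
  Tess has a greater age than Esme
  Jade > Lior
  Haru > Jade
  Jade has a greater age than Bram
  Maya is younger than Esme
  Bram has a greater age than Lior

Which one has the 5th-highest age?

Chaining the given pairs: Lior < Bram < Jade < Haru < Maya < Omar < Esme < Tess.
The 5th largest is Haru.

Haru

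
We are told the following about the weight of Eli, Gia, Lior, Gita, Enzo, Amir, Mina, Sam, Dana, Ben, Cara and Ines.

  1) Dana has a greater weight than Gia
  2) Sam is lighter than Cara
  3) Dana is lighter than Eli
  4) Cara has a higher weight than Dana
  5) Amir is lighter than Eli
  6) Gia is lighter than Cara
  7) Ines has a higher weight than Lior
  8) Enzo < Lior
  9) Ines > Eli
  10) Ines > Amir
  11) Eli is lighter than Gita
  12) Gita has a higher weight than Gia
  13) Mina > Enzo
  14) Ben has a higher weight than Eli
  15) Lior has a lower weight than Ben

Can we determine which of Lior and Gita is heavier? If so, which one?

Following every chain through Lior: above Lior we get Ines, Ben; below Lior we get Enzo.
Gita is not reached, and no chain runs the other way from Gita to Lior.
So the given relations leave the order of Lior and Gita undetermined.

undetermined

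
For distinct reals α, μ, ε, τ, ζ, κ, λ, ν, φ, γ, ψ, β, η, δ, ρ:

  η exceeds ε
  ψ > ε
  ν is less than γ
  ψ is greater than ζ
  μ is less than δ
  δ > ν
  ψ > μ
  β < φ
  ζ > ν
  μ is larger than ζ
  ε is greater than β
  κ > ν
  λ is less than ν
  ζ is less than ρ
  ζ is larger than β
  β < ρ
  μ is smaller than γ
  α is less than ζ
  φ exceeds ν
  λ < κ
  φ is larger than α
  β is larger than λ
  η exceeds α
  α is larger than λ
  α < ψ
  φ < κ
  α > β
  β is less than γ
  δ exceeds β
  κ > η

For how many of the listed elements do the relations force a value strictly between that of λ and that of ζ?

3

The relations place λ below ζ. An element lies strictly between them when it is forced above λ and also forced below ζ.
Above λ: {β, α, ε, ν, η, φ, μ, ρ, κ, δ, ψ, γ}. Below ζ: {β, α, ν}.
Intersection: {β, α, ν} — 3.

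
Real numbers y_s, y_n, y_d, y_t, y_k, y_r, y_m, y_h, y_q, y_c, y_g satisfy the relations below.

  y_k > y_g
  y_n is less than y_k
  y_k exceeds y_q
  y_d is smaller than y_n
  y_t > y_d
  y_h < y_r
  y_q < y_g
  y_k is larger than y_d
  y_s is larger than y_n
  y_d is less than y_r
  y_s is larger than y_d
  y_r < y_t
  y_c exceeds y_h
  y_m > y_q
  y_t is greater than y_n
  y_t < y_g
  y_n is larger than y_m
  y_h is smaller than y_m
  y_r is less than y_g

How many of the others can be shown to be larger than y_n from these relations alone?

4

The elements the relations force above y_n are y_s, y_t, y_g, y_k — no chain reaches any other.
That is 4.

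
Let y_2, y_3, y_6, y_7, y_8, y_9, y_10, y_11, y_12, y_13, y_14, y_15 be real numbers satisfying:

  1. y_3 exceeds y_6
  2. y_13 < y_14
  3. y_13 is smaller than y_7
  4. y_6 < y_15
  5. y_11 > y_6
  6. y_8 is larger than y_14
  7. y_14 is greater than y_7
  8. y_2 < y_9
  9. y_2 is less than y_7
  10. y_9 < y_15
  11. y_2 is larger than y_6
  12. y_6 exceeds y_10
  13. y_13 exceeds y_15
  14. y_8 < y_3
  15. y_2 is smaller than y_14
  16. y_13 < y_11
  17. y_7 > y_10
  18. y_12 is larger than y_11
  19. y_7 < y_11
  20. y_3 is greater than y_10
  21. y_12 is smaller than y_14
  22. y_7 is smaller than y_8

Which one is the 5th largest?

y_11

Piecing the relations together gives one ordering: y_10 < y_6 < y_2 < y_9 < y_15 < y_13 < y_7 < y_11 < y_12 < y_14 < y_8 < y_3.
Counting 5 from the largest end gives y_11.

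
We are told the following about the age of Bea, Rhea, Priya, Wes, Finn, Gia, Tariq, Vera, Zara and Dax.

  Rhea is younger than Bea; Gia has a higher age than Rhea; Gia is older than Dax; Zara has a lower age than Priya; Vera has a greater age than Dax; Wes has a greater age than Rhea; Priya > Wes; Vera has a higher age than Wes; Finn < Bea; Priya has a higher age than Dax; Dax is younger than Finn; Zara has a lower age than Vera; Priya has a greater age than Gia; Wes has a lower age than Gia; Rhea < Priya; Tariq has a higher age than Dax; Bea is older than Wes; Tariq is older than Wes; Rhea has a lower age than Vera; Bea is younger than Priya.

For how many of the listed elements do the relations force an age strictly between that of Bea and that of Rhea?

Chaining upward from Rhea reaches: Wes, Vera, Gia, Priya, Tariq.
Chaining downward from Bea reaches: Dax, Wes, Finn.
Strictly between Rhea and Bea are those in both lists: Wes — 1 element.

1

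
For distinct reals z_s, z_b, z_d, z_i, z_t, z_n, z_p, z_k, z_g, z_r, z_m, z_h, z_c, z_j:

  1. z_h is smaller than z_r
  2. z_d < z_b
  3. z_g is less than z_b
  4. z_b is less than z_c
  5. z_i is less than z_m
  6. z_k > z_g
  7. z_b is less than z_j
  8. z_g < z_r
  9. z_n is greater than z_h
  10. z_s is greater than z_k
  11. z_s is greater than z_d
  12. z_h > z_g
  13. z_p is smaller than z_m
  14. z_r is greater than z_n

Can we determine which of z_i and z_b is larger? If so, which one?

Following every chain through z_b: above z_b we get z_j, z_c; below z_b we get z_g, z_d.
z_i is not reached, and no chain runs the other way from z_i to z_b.
So the given relations leave the order of z_b and z_i undetermined.

undetermined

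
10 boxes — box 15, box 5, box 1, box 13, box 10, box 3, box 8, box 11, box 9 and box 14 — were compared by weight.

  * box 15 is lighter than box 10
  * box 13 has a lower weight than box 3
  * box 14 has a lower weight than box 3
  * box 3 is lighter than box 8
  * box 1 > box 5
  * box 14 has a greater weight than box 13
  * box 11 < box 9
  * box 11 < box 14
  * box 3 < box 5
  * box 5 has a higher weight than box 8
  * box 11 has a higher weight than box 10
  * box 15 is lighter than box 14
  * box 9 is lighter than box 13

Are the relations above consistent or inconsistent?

Every relation is compatible with box 15 < box 10 < box 11 < box 9 < box 13 < box 14 < box 3 < box 8 < box 5 < box 1; the set is consistent.

consistent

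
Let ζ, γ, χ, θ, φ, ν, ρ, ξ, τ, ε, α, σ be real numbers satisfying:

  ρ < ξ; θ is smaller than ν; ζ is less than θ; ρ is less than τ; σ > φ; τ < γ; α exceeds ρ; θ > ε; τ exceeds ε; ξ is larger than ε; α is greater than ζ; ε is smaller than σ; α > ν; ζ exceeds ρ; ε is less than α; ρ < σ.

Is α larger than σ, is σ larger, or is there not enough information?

Following every chain through σ: below σ we get ε, ρ, φ.
α is not reached, and no chain runs the other way from α to σ.
So the given relations leave the order of σ and α undetermined.

undetermined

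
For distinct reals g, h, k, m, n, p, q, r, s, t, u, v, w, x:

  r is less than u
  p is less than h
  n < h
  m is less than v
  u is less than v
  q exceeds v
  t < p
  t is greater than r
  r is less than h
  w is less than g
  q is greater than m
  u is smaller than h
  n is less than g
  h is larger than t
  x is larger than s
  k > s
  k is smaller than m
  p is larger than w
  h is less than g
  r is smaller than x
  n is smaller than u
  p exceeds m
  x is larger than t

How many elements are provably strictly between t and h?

Chaining upward from t reaches: p, x, g.
Chaining downward from h reaches: r, s, k, w, n, m, p, u.
Strictly between t and h are those in both lists: p — 1 element.

1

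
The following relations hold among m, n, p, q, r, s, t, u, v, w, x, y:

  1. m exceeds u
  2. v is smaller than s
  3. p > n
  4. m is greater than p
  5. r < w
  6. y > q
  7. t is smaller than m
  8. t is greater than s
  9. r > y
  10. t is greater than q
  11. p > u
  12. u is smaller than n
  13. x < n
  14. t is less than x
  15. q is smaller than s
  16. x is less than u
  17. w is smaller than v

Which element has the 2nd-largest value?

The consecutive relations fix a unique order: q < y < r < w < v < s < t < x < u < n < p < m.
The 2nd largest is p.

p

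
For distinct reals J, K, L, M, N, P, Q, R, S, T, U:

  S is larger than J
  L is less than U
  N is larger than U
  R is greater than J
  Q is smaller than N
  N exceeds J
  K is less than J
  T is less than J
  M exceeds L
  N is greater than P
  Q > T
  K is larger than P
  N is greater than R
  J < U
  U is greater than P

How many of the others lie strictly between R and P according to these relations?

The relations place P below R. An element lies strictly between them when it is forced above P and also forced below R.
Above P: {K, J, S, U, N}. Below R: {T, K, J}.
Intersection: {K, J} — 2.

2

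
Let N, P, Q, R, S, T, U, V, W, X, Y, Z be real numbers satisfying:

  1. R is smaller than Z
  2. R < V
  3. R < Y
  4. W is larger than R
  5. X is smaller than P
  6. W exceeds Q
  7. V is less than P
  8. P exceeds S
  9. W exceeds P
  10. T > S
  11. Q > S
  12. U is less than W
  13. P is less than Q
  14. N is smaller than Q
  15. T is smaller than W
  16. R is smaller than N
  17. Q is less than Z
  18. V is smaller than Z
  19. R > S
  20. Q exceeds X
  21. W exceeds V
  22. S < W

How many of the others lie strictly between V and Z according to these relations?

2

Chaining upward from V reaches: P, Q, W.
Chaining downward from Z reaches: S, R, X, P, N, Q.
Strictly between V and Z are those in both lists: P, Q — 2 elements.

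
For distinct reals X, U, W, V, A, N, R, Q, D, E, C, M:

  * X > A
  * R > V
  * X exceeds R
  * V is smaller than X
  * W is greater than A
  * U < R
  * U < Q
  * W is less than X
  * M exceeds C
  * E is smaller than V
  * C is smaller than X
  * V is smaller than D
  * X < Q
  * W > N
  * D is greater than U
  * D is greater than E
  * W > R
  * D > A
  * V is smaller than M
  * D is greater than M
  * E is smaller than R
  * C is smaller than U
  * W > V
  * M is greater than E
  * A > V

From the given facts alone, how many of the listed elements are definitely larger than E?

8

Directly above E: V, M, R, D.
One step further: A, W, X (7 so far).
One step further: Q (8 so far).
Nothing else is reachable above E; 8 in all.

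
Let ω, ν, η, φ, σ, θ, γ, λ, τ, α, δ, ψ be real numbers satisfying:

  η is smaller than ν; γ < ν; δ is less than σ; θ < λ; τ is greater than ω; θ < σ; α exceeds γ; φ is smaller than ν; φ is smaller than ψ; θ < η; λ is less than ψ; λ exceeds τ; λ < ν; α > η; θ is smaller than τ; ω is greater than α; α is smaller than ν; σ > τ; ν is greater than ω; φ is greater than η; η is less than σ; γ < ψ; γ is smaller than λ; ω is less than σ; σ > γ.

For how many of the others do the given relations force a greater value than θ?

9

From θ the given relations immediately reach η, τ, λ, σ.
From those, α, φ, ψ, ν — 8 in total.
From those, ω — 9 in total.
No other element is forced above θ by the given relations, so the count is 9.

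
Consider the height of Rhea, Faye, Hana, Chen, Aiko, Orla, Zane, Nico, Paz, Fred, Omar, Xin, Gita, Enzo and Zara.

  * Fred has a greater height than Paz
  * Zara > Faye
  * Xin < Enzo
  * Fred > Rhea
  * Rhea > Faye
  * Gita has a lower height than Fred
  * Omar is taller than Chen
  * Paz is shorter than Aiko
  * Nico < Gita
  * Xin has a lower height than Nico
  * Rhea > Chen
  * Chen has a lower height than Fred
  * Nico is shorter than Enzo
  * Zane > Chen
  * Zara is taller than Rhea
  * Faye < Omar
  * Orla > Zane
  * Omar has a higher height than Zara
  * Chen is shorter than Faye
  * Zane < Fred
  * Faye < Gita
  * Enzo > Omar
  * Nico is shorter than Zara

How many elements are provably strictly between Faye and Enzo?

3

Chaining upward from Faye reaches: Rhea, Zara, Gita, Omar, Fred.
Chaining downward from Enzo reaches: Chen, Rhea, Xin, Nico, Zara, Omar.
Strictly between Faye and Enzo are those in both lists: Rhea, Zara, Omar — 3 elements.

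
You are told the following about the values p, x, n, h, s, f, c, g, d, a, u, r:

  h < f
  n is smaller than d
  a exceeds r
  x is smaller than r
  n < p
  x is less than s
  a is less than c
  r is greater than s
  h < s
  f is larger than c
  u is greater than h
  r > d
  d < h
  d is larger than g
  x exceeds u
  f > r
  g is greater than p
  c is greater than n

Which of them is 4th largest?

r

Chaining the given pairs: n < p < g < d < h < u < x < s < r < a < c < f.
The 4th largest is r.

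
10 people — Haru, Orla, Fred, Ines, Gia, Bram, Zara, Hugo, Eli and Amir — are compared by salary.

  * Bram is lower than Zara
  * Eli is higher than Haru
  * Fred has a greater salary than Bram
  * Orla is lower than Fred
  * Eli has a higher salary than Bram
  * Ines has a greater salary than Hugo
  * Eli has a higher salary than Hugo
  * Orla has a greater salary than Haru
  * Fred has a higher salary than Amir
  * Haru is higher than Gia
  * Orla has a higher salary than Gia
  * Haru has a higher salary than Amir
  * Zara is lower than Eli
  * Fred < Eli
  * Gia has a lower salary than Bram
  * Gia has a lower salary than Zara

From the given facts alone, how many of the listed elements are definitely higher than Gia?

6

The elements the relations force above Gia are Bram, Zara, Haru, Orla, Fred, Eli — no chain reaches any other.
That is 6.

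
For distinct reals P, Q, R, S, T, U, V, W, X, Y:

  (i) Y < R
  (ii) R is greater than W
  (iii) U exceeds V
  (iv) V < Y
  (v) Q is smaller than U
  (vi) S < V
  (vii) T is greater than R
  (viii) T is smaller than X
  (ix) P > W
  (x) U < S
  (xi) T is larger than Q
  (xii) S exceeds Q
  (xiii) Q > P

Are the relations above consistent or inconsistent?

inconsistent

Chaining the given relations yields U < S < V, so U < V. But one relation states V < U. These cannot both hold.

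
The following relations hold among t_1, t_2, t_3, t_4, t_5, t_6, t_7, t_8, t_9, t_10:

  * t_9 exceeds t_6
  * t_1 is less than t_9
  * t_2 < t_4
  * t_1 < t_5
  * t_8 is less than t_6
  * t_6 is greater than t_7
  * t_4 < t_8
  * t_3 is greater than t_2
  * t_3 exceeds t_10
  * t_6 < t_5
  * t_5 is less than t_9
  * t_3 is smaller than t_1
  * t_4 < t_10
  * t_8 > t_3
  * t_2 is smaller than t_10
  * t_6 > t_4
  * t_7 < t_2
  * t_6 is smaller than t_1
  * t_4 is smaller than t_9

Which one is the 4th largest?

t_6

The consecutive relations fix a unique order: t_7 < t_2 < t_4 < t_10 < t_3 < t_8 < t_6 < t_1 < t_5 < t_9.
Counting 4 from the largest end gives t_6.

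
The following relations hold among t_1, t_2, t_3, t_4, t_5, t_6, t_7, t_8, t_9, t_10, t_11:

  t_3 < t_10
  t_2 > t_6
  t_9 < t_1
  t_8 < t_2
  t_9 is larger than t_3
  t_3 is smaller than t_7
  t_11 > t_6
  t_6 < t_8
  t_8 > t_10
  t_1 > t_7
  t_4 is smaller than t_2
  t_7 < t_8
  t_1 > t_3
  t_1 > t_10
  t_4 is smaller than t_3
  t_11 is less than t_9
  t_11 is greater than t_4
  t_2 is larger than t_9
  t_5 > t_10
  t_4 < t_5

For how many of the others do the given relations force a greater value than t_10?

4

From t_10 the given relations immediately reach t_5, t_8, t_1.
From those, t_2 — 4 in total.
Nothing else is reachable above t_10; 4 in all.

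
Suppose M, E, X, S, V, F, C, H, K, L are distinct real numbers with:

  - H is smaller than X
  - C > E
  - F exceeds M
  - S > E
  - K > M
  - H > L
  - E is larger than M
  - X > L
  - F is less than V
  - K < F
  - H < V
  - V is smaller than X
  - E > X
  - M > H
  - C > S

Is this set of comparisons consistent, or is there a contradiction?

Every relation is compatible with L < H < M < K < F < V < X < E < S < C; the set is consistent.

consistent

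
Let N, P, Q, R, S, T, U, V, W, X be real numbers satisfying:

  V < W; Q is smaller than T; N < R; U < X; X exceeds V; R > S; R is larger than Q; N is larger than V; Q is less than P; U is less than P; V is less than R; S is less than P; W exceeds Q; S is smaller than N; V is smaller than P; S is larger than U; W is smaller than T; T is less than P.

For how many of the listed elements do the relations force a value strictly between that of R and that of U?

2

Chaining upward from U reaches: S, P, N, X.
Chaining downward from R reaches: V, Q, S, N.
Strictly between U and R are those in both lists: S, N — 2 elements.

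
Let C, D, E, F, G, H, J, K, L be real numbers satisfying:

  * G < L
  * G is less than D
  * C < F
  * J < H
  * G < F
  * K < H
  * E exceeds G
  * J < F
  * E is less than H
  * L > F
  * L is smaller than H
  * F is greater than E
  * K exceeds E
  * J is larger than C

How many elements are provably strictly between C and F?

1

The relations place C below F. An element lies strictly between them when it is forced above C and also forced below F.
Above C: {J, L, H}. Below F: {J, G, E}.
Intersection: {J} — 1.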